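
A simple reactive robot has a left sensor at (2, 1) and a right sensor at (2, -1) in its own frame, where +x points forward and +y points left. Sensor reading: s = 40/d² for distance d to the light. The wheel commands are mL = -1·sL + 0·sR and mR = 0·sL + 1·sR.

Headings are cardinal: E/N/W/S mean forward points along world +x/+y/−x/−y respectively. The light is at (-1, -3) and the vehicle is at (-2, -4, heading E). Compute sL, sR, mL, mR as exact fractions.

40 8 -40 8

left sensor world pos  = (0, -3); dL² = 1
right sensor world pos = (0, -5); dR² = 5
sL = 40/1 = 40
sR = 40/5 = 8
mL = -1·sL + 0·sR = -40
mR = 0·sL + 1·sR = 8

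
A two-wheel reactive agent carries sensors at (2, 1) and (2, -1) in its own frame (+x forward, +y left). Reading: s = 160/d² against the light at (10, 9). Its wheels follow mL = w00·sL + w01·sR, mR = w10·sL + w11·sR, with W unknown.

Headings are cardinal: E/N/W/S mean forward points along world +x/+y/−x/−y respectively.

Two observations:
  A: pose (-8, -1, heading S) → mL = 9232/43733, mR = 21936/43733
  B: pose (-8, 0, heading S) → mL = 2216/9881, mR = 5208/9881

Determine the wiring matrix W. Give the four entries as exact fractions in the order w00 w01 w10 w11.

1 -1/2 1/2 1

obs A: pose=(-8,-1,S) → sL=160/433, sR=32/101, mL=9232/43733, mR=21936/43733
obs B: pose=(-8,0,S) → sL=16/41, sR=80/241, mL=2216/9881, mR=5208/9881
sensor matrix S = [[160/433, 32/101], [16/41, 80/241]]; det S = -423936/432125773
solve [mL_A; mL_B] = S·[w00; w01] and [mR_A; mR_B] = S·[w10; w11]:
  w00 = 1, w01 = -1/2, w10 = 1/2, w11 = 1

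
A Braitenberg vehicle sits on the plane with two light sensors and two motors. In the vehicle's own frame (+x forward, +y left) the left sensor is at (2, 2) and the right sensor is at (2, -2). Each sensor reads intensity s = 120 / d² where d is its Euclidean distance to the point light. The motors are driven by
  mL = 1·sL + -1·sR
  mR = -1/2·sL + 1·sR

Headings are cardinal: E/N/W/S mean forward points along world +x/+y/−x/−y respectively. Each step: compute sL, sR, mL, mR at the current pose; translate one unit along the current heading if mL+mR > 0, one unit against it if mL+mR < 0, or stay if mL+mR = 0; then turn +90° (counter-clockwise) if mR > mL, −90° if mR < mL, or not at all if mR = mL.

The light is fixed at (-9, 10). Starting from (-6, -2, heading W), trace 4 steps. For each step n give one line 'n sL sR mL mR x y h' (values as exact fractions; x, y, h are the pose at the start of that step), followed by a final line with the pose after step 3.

0 120/197 120/101 -11520/19897 17580/19897 -6 -2 W
1 30/53 30/49 -120/2597 855/2597 -7 -2 S
2 120/137 120/241 12480/33017 1980/33017 -7 -3 E
3 12/25 60/113 -144/2825 822/2825 -6 -3 S
final -6 -4 E

n=0: pose=(-6,-2,W); sL=120/197, sR=120/101; mL=-11520/19897, mR=17580/19897; mL+mR=60/197 → advance +1; mR−mL=29100/19897 → turn +1·90°
n=1: pose=(-7,-2,S); sL=30/53, sR=30/49; mL=-120/2597, mR=855/2597; mL+mR=15/53 → advance +1; mR−mL=975/2597 → turn +1·90°
n=2: pose=(-7,-3,E); sL=120/137, sR=120/241; mL=12480/33017, mR=1980/33017; mL+mR=60/137 → advance +1; mR−mL=-10500/33017 → turn -1·90°
n=3: pose=(-6,-3,S); sL=12/25, sR=60/113; mL=-144/2825, mR=822/2825; mL+mR=6/25 → advance +1; mR−mL=966/2825 → turn +1·90°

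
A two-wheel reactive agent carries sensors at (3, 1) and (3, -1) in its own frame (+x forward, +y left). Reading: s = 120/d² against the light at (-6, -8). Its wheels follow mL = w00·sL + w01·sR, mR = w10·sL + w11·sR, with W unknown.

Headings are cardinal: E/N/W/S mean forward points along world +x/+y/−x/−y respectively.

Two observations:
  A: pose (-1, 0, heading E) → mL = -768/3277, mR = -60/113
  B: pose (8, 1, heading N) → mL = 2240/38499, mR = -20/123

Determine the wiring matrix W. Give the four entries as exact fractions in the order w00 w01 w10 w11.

obs A: pose=(-1,0,E) → sL=24/29, sR=120/113, mL=-768/3277, mR=-60/113
obs B: pose=(8,1,N) → sL=120/313, sR=40/123, mL=2240/38499, mR=-20/123
sensor matrix S = [[24/29, 120/113], [120/313, 40/123]]; det S = -5803520/42053741
solve [mL_A; mL_B] = S·[w00; w01] and [mR_A; mR_B] = S·[w10; w11]:
  w00 = 1, w01 = -1, w10 = 0, w11 = -1/2

1 -1 0 -1/2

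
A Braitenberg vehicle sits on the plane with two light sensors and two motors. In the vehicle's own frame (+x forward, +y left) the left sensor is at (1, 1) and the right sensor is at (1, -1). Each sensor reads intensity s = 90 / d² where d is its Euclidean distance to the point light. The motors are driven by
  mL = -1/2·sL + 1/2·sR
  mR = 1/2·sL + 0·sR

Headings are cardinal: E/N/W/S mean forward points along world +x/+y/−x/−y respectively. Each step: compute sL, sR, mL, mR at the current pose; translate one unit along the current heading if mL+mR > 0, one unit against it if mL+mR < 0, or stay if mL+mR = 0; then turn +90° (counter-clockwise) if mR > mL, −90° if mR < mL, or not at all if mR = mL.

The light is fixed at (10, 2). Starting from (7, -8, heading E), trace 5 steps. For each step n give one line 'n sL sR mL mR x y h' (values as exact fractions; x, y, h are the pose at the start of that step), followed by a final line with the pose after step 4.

n=0: pose=(7,-8,E); sL=18/17, sR=18/25; mL=-72/425, mR=9/17; mL+mR=9/25 → advance +1; mR−mL=297/425 → turn +1·90°
n=1: pose=(8,-8,N); sL=1, sR=45/41; mL=2/41, mR=1/2; mL+mR=45/82 → advance +1; mR−mL=37/82 → turn +1·90°
n=2: pose=(8,-7,W); sL=90/109, sR=90/73; mL=1620/7957, mR=45/109; mL+mR=45/73 → advance +1; mR−mL=1665/7957 → turn +1·90°
n=3: pose=(7,-7,S); sL=45/52, sR=45/58; mL=-135/3016, mR=45/104; mL+mR=45/116 → advance +1; mR−mL=180/377 → turn +1·90°
n=4: pose=(7,-8,E); sL=18/17, sR=18/25; mL=-72/425, mR=9/17; mL+mR=9/25 → advance +1; mR−mL=297/425 → turn +1·90°

0 18/17 18/25 -72/425 9/17 7 -8 E
1 1 45/41 2/41 1/2 8 -8 N
2 90/109 90/73 1620/7957 45/109 8 -7 W
3 45/52 45/58 -135/3016 45/104 7 -7 S
4 18/17 18/25 -72/425 9/17 7 -8 E
final 8 -8 N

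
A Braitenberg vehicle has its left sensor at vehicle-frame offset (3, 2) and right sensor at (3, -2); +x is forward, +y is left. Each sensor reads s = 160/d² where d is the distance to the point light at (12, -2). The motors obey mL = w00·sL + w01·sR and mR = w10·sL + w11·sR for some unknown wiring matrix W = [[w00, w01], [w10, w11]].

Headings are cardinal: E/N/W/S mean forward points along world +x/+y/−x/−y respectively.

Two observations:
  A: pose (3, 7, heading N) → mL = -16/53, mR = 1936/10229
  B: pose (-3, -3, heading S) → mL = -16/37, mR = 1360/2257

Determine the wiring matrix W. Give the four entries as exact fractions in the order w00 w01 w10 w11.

-1/2 0 1 -1/2

obs A: pose=(3,7,N) → sL=32/53, sR=160/193, mL=-16/53, mR=1936/10229
obs B: pose=(-3,-3,S) → sL=32/37, sR=32/61, mL=-16/37, mR=1360/2257
sensor matrix S = [[32/53, 160/193], [32/37, 32/61]]; det S = -9240576/23086853
solve [mL_A; mL_B] = S·[w00; w01] and [mR_A; mR_B] = S·[w10; w11]:
  w00 = -1/2, w01 = 0, w10 = 1, w11 = -1/2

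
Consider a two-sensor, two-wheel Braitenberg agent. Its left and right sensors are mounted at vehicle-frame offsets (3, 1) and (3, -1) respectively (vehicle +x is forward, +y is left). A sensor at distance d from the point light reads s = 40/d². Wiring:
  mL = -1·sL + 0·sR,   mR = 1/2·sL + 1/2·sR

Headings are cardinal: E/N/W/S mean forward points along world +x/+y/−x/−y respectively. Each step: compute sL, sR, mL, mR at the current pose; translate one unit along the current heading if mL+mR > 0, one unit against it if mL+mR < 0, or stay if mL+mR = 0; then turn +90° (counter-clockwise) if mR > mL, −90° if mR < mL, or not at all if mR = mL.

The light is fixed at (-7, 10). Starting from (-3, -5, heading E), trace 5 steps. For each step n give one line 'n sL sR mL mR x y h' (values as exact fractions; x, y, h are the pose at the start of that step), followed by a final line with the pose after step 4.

n=0: pose=(-3,-5,E); sL=8/49, sR=8/61; mL=-8/49, mR=440/2989; mL+mR=-48/2989 → advance -1; mR−mL=928/2989 → turn +1·90°
n=1: pose=(-4,-5,N); sL=10/37, sR=1/4; mL=-10/37, mR=77/296; mL+mR=-3/296 → advance -1; mR−mL=157/296 → turn +1·90°
n=2: pose=(-4,-6,W); sL=40/289, sR=8/45; mL=-40/289, mR=2056/13005; mL+mR=256/13005 → advance +1; mR−mL=3856/13005 → turn +1·90°
n=3: pose=(-5,-6,S); sL=4/37, sR=20/181; mL=-4/37, mR=732/6697; mL+mR=8/6697 → advance +1; mR−mL=1456/6697 → turn +1·90°
n=4: pose=(-5,-7,E); sL=40/281, sR=40/349; mL=-40/281, mR=12600/98069; mL+mR=-1360/98069 → advance -1; mR−mL=26560/98069 → turn +1·90°

0 8/49 8/61 -8/49 440/2989 -3 -5 E
1 10/37 1/4 -10/37 77/296 -4 -5 N
2 40/289 8/45 -40/289 2056/13005 -4 -6 W
3 4/37 20/181 -4/37 732/6697 -5 -6 S
4 40/281 40/349 -40/281 12600/98069 -5 -7 E
final -6 -7 N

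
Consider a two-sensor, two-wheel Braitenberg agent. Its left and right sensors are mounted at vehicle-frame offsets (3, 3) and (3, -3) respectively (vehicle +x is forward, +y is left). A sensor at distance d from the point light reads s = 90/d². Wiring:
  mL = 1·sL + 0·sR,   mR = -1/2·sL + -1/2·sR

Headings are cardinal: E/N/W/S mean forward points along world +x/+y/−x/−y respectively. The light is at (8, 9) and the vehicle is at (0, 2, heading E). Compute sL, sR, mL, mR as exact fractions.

90/41 18/25 90/41 -1494/1025

left sensor world pos  = (3, 5); dL² = 41
right sensor world pos = (3, -1); dR² = 125
sL = 90/41 = 90/41
sR = 90/125 = 18/25
mL = 1·sL + 0·sR = 90/41
mR = -1/2·sL + -1/2·sR = -1494/1025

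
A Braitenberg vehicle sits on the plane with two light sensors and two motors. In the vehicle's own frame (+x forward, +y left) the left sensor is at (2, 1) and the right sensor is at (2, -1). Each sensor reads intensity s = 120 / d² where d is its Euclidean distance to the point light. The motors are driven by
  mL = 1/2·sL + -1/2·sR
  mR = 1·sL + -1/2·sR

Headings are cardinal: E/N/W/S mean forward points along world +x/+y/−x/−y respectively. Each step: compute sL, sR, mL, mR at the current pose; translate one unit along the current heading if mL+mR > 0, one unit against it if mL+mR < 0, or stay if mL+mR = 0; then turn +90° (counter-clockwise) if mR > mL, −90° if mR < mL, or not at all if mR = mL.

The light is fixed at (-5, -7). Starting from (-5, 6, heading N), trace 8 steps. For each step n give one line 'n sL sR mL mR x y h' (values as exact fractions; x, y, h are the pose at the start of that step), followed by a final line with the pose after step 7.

0 60/113 60/113 0 30/113 -5 6 N
1 120/173 120/229 3360/39617 17100/39617 -5 7 W
2 5/6 30/37 5/444 95/222 -6 7 S
3 120/197 24/29 -624/5713 1116/5713 -6 6 E
4 60/113 60/113 0 30/113 -5 6 N
5 120/173 120/229 3360/39617 17100/39617 -5 7 W
6 5/6 30/37 5/444 95/222 -6 7 S
7 120/197 24/29 -624/5713 1116/5713 -6 6 E
final -5 6 N

n=0: pose=(-5,6,N); sL=60/113, sR=60/113; mL=0, mR=30/113; mL+mR=30/113 → advance +1; mR−mL=30/113 → turn +1·90°
n=1: pose=(-5,7,W); sL=120/173, sR=120/229; mL=3360/39617, mR=17100/39617; mL+mR=20460/39617 → advance +1; mR−mL=60/173 → turn +1·90°
n=2: pose=(-6,7,S); sL=5/6, sR=30/37; mL=5/444, mR=95/222; mL+mR=65/148 → advance +1; mR−mL=5/12 → turn +1·90°
n=3: pose=(-6,6,E); sL=120/197, sR=24/29; mL=-624/5713, mR=1116/5713; mL+mR=492/5713 → advance +1; mR−mL=60/197 → turn +1·90°
n=4: pose=(-5,6,N); sL=60/113, sR=60/113; mL=0, mR=30/113; mL+mR=30/113 → advance +1; mR−mL=30/113 → turn +1·90°
n=5: pose=(-5,7,W); sL=120/173, sR=120/229; mL=3360/39617, mR=17100/39617; mL+mR=20460/39617 → advance +1; mR−mL=60/173 → turn +1·90°
n=6: pose=(-6,7,S); sL=5/6, sR=30/37; mL=5/444, mR=95/222; mL+mR=65/148 → advance +1; mR−mL=5/12 → turn +1·90°
n=7: pose=(-6,6,E); sL=120/197, sR=24/29; mL=-624/5713, mR=1116/5713; mL+mR=492/5713 → advance +1; mR−mL=60/197 → turn +1·90°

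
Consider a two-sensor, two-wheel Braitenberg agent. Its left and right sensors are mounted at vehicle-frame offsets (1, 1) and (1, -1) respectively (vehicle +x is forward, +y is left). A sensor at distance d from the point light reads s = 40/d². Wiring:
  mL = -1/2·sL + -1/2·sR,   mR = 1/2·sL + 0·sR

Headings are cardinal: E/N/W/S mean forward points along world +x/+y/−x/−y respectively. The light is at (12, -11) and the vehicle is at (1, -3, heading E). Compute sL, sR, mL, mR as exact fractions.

40/181 40/149 -6600/26969 20/181

left sensor world pos  = (2, -2); dL² = 181
right sensor world pos = (2, -4); dR² = 149
sL = 40/181 = 40/181
sR = 40/149 = 40/149
mL = -1/2·sL + -1/2·sR = -6600/26969
mR = 1/2·sL + 0·sR = 20/181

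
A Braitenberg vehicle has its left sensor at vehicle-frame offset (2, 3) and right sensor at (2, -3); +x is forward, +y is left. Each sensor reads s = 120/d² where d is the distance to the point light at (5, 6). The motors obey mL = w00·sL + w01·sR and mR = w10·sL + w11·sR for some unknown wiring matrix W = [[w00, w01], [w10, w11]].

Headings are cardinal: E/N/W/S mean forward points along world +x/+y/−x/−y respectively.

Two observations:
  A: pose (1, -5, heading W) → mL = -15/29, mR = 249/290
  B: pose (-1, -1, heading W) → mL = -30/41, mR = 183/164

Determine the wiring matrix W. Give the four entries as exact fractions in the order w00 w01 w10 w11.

-1 0 1/2 1/2

obs A: pose=(1,-5,W) → sL=15/29, sR=6/5, mL=-15/29, mR=249/290
obs B: pose=(-1,-1,W) → sL=30/41, sR=3/2, mL=-30/41, mR=183/164
sensor matrix S = [[15/29, 6/5], [30/41, 3/2]]; det S = -243/2378
solve [mL_A; mL_B] = S·[w00; w01] and [mR_A; mR_B] = S·[w10; w11]:
  w00 = -1, w01 = 0, w10 = 1/2, w11 = 1/2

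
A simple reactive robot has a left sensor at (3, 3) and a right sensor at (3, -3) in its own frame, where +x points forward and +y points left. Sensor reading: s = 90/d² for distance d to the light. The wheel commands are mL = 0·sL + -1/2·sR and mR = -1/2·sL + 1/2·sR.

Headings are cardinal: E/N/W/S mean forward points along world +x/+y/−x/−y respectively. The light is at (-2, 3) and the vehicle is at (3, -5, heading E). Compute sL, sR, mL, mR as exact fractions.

90/89 18/37 -9/37 -864/3293

left sensor world pos  = (6, -2); dL² = 89
right sensor world pos = (6, -8); dR² = 185
sL = 90/89 = 90/89
sR = 90/185 = 18/37
mL = 0·sL + -1/2·sR = -9/37
mR = -1/2·sL + 1/2·sR = -864/3293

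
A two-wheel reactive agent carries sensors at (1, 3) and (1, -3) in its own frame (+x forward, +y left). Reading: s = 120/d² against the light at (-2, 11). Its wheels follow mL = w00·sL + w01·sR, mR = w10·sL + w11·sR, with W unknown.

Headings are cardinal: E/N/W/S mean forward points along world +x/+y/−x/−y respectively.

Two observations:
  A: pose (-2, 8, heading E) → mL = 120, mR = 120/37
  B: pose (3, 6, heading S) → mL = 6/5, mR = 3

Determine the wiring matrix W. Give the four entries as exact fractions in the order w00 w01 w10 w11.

obs A: pose=(-2,8,E) → sL=120, sR=120/37, mL=120, mR=120/37
obs B: pose=(3,6,S) → sL=6/5, sR=3, mL=6/5, mR=3
sensor matrix S = [[120, 120/37], [6/5, 3]]; det S = 13176/37
solve [mL_A; mL_B] = S·[w00; w01] and [mR_A; mR_B] = S·[w10; w11]:
  w00 = 1, w01 = 0, w10 = 0, w11 = 1

1 0 0 1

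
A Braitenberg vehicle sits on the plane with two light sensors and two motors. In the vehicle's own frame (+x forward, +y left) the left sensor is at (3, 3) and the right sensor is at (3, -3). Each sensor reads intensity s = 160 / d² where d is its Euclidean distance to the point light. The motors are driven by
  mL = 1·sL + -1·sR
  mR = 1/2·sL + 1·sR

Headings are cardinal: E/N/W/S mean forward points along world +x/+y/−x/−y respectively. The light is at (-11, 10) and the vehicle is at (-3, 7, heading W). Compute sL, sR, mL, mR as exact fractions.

160/61 32/5 -1152/305 2352/305

left sensor world pos  = (-6, 4); dL² = 61
right sensor world pos = (-6, 10); dR² = 25
sL = 160/61 = 160/61
sR = 160/25 = 32/5
mL = 1·sL + -1·sR = -1152/305
mR = 1/2·sL + 1·sR = 2352/305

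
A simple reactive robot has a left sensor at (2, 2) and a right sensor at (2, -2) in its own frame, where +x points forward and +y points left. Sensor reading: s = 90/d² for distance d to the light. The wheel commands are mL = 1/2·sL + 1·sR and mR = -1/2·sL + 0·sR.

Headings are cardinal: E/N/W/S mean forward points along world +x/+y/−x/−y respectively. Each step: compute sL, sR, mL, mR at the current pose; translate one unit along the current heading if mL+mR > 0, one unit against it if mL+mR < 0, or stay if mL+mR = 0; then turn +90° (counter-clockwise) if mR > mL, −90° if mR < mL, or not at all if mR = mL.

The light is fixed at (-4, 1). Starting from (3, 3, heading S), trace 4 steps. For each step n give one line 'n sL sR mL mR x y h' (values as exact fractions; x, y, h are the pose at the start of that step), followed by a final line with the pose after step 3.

0 10/9 18/5 187/45 -5/9 3 3 S
1 45/13 45/17 1935/442 -45/26 3 2 W
2 18/5 90/73 1107/365 -9/5 2 2 N
3 9/8 45/32 63/32 -9/16 2 3 E
final 3 3 S

n=0: pose=(3,3,S); sL=10/9, sR=18/5; mL=187/45, mR=-5/9; mL+mR=18/5 → advance +1; mR−mL=-212/45 → turn -1·90°
n=1: pose=(3,2,W); sL=45/13, sR=45/17; mL=1935/442, mR=-45/26; mL+mR=45/17 → advance +1; mR−mL=-1350/221 → turn -1·90°
n=2: pose=(2,2,N); sL=18/5, sR=90/73; mL=1107/365, mR=-9/5; mL+mR=90/73 → advance +1; mR−mL=-1764/365 → turn -1·90°
n=3: pose=(2,3,E); sL=9/8, sR=45/32; mL=63/32, mR=-9/16; mL+mR=45/32 → advance +1; mR−mL=-81/32 → turn -1·90°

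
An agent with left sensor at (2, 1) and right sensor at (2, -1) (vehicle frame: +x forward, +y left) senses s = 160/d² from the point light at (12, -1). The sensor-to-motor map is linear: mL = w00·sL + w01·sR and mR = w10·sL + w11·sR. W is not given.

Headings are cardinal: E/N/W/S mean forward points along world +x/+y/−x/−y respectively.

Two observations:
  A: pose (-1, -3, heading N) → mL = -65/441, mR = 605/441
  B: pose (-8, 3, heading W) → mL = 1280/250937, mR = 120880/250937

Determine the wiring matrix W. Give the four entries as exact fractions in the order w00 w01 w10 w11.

obs A: pose=(-1,-3,N) → sL=40/49, sR=10/9, mL=-65/441, mR=605/441
obs B: pose=(-8,3,W) → sL=160/493, sR=160/509, mL=1280/250937, mR=120880/250937
sensor matrix S = [[40/49, 10/9], [160/493, 160/509]]; det S = -11508800/110663217
solve [mL_A; mL_B] = S·[w00; w01] and [mR_A; mR_B] = S·[w10; w11]:
  w00 = 1/2, w01 = -1/2, w10 = 1, w11 = 1/2

1/2 -1/2 1 1/2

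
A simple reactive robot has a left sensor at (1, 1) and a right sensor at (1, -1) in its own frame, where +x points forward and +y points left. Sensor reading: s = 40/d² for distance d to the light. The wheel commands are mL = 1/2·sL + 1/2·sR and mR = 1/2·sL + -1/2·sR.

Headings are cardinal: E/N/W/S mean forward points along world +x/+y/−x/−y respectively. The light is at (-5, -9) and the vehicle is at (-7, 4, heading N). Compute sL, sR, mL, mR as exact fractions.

left sensor world pos  = (-8, 5); dL² = 205
right sensor world pos = (-6, 5); dR² = 197
sL = 40/205 = 8/41
sR = 40/197 = 40/197
mL = 1/2·sL + 1/2·sR = 1608/8077
mR = 1/2·sL + -1/2·sR = -32/8077

8/41 40/197 1608/8077 -32/8077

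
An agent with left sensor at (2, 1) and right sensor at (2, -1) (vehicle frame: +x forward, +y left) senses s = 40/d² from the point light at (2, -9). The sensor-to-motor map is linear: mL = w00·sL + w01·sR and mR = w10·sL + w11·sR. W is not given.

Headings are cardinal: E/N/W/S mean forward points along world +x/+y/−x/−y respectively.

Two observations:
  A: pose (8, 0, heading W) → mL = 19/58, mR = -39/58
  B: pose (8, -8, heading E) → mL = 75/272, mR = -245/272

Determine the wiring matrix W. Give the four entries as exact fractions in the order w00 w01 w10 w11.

1 -1/2 -1 -1/2

obs A: pose=(8,0,W) → sL=1/2, sR=10/29, mL=19/58, mR=-39/58
obs B: pose=(8,-8,E) → sL=10/17, sR=5/8, mL=75/272, mR=-245/272
sensor matrix S = [[1/2, 10/29], [10/17, 5/8]]; det S = 865/7888
solve [mL_A; mL_B] = S·[w00; w01] and [mR_A; mR_B] = S·[w10; w11]:
  w00 = 1, w01 = -1/2, w10 = -1, w11 = -1/2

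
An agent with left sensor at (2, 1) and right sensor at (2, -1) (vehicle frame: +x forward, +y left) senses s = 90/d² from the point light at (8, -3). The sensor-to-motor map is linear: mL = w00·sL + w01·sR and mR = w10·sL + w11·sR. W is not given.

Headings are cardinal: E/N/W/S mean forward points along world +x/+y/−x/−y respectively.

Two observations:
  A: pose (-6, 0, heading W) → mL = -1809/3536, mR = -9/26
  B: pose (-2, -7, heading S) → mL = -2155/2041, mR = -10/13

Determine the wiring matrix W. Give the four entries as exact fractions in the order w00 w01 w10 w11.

obs A: pose=(-6,0,W) → sL=9/26, sR=45/136, mL=-1809/3536, mR=-9/26
obs B: pose=(-2,-7,S) → sL=10/13, sR=90/157, mL=-2155/2041, mR=-10/13
sensor matrix S = [[9/26, 45/136], [10/13, 90/157]]; det S = -7785/138788
solve [mL_A; mL_B] = S·[w00; w01] and [mR_A; mR_B] = S·[w10; w11]:
  w00 = -1, w01 = -1/2, w10 = -1, w11 = 0

-1 -1/2 -1 0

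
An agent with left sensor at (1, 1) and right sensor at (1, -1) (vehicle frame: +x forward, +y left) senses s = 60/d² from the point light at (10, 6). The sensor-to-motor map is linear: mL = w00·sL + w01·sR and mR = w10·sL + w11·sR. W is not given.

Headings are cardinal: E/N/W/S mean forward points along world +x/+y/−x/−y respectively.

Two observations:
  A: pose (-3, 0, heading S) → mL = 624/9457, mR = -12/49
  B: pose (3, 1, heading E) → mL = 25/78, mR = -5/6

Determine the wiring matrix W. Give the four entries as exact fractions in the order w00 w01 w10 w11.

obs A: pose=(-3,0,S) → sL=60/193, sR=12/49, mL=624/9457, mR=-12/49
obs B: pose=(3,1,E) → sL=15/13, sR=5/6, mL=25/78, mR=-5/6
sensor matrix S = [[60/193, 12/49], [15/13, 5/6]]; det S = -2890/122941
solve [mL_A; mL_B] = S·[w00; w01] and [mR_A; mR_B] = S·[w10; w11]:
  w00 = 1, w01 = -1, w10 = 0, w11 = -1

1 -1 0 -1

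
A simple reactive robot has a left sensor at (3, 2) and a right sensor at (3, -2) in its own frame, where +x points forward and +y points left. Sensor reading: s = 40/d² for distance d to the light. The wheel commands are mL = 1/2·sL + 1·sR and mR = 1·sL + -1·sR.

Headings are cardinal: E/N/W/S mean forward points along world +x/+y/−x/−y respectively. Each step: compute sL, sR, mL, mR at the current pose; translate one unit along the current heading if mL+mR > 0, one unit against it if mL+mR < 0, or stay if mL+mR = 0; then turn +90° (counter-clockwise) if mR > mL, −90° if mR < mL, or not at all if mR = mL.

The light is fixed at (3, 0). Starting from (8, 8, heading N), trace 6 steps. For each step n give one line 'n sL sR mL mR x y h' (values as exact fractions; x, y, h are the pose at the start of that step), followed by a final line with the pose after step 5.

n=0: pose=(8,8,N); sL=4/13, sR=4/17; mL=86/221, mR=16/221; mL+mR=6/13 → advance +1; mR−mL=-70/221 → turn -1·90°
n=1: pose=(8,9,E); sL=8/37, sR=40/113; mL=1932/4181, mR=-576/4181; mL+mR=12/37 → advance +1; mR−mL=-2508/4181 → turn -1·90°
n=2: pose=(9,9,S); sL=2/5, sR=10/13; mL=63/65, mR=-24/65; mL+mR=3/5 → advance +1; mR−mL=-87/65 → turn -1·90°
n=3: pose=(9,8,W); sL=8/9, sR=40/109; mL=796/981, mR=512/981; mL+mR=4/3 → advance +1; mR−mL=-284/981 → turn -1·90°
n=4: pose=(8,8,N); sL=4/13, sR=4/17; mL=86/221, mR=16/221; mL+mR=6/13 → advance +1; mR−mL=-70/221 → turn -1·90°
n=5: pose=(8,9,E); sL=8/37, sR=40/113; mL=1932/4181, mR=-576/4181; mL+mR=12/37 → advance +1; mR−mL=-2508/4181 → turn -1·90°

0 4/13 4/17 86/221 16/221 8 8 N
1 8/37 40/113 1932/4181 -576/4181 8 9 E
2 2/5 10/13 63/65 -24/65 9 9 S
3 8/9 40/109 796/981 512/981 9 8 W
4 4/13 4/17 86/221 16/221 8 8 N
5 8/37 40/113 1932/4181 -576/4181 8 9 E
final 9 9 S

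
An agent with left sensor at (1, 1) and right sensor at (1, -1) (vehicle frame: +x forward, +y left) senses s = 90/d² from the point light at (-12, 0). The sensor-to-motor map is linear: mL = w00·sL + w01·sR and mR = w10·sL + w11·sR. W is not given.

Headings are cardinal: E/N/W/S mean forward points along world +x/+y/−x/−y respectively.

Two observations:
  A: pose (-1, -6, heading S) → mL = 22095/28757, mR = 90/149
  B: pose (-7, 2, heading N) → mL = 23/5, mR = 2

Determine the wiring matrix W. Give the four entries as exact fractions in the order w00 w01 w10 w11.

obs A: pose=(-1,-6,S) → sL=90/193, sR=90/149, mL=22095/28757, mR=90/149
obs B: pose=(-7,2,N) → sL=18/5, sR=2, mL=23/5, mR=2
sensor matrix S = [[90/193, 90/149], [18/5, 2]]; det S = -35712/28757
solve [mL_A; mL_B] = S·[w00; w01] and [mR_A; mR_B] = S·[w10; w11]:
  w00 = 1, w01 = 1/2, w10 = 0, w11 = 1

1 1/2 0 1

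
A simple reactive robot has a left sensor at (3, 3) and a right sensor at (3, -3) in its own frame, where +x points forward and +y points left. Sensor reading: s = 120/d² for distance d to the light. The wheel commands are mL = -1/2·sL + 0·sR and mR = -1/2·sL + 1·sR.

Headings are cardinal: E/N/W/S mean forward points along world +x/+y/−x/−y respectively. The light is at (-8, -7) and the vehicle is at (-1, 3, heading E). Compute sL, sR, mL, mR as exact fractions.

120/269 120/149 -60/269 23340/40081

left sensor world pos  = (2, 6); dL² = 269
right sensor world pos = (2, 0); dR² = 149
sL = 120/269 = 120/269
sR = 120/149 = 120/149
mL = -1/2·sL + 0·sR = -60/269
mR = -1/2·sL + 1·sR = 23340/40081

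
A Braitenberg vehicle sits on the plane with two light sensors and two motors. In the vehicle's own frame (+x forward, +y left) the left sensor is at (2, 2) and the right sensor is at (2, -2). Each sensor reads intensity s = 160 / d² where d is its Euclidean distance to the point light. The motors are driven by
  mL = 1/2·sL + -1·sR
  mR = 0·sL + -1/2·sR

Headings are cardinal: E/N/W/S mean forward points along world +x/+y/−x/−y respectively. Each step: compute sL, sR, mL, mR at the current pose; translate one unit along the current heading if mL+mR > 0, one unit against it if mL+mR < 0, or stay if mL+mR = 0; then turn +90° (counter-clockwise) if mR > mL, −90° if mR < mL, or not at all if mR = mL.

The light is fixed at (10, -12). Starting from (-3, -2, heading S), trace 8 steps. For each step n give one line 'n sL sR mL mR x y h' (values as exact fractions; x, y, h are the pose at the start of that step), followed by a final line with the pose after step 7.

n=0: pose=(-3,-2,S); sL=32/37, sR=160/289; mL=-1296/10693, mR=-80/289; mL+mR=-4256/10693 → advance -1; mR−mL=-1664/10693 → turn -1·90°
n=1: pose=(-3,-1,W); sL=80/153, sR=80/197; mL=-4360/30141, mR=-40/197; mL+mR=-10480/30141 → advance -1; mR−mL=-1760/30141 → turn -1·90°
n=2: pose=(-2,-1,N); sL=32/73, sR=160/269; mL=-7376/19637, mR=-80/269; mL+mR=-13216/19637 → advance -1; mR−mL=1536/19637 → turn +1·90°
n=3: pose=(-2,-2,W); sL=8/13, sR=8/17; mL=-36/221, mR=-4/17; mL+mR=-88/221 → advance -1; mR−mL=-16/221 → turn -1·90°
n=4: pose=(-1,-2,N); sL=160/313, sR=32/45; mL=-6416/14085, mR=-16/45; mL+mR=-3808/4695 → advance -1; mR−mL=1408/14085 → turn +1·90°
n=5: pose=(-1,-3,W); sL=80/109, sR=16/29; mL=-584/3161, mR=-8/29; mL+mR=-1456/3161 → advance -1; mR−mL=-288/3161 → turn -1·90°
n=6: pose=(0,-3,N); sL=32/53, sR=32/37; mL=-1104/1961, mR=-16/37; mL+mR=-1952/1961 → advance -1; mR−mL=256/1961 → turn +1·90°
n=7: pose=(0,-4,W); sL=8/9, sR=40/61; mL=-116/549, mR=-20/61; mL+mR=-296/549 → advance -1; mR−mL=-64/549 → turn -1·90°

0 32/37 160/289 -1296/10693 -80/289 -3 -2 S
1 80/153 80/197 -4360/30141 -40/197 -3 -1 W
2 32/73 160/269 -7376/19637 -80/269 -2 -1 N
3 8/13 8/17 -36/221 -4/17 -2 -2 W
4 160/313 32/45 -6416/14085 -16/45 -1 -2 N
5 80/109 16/29 -584/3161 -8/29 -1 -3 W
6 32/53 32/37 -1104/1961 -16/37 0 -3 N
7 8/9 40/61 -116/549 -20/61 0 -4 W
final 1 -4 N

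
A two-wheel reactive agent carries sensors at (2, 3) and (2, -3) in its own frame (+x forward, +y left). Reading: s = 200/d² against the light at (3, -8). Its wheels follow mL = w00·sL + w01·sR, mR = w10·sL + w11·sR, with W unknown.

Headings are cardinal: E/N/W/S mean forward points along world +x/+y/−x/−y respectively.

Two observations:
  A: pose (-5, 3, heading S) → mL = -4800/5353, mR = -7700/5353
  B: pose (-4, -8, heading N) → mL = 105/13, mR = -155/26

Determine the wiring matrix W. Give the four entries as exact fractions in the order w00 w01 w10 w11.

-1 1 -1/2 -1/2

obs A: pose=(-5,3,S) → sL=100/53, sR=100/101, mL=-4800/5353, mR=-7700/5353
obs B: pose=(-4,-8,N) → sL=25/13, sR=10, mL=105/13, mR=-155/26
sensor matrix S = [[100/53, 100/101], [25/13, 10]]; det S = 1180500/69589
solve [mL_A; mL_B] = S·[w00; w01] and [mR_A; mR_B] = S·[w10; w11]:
  w00 = -1, w01 = 1, w10 = -1/2, w11 = -1/2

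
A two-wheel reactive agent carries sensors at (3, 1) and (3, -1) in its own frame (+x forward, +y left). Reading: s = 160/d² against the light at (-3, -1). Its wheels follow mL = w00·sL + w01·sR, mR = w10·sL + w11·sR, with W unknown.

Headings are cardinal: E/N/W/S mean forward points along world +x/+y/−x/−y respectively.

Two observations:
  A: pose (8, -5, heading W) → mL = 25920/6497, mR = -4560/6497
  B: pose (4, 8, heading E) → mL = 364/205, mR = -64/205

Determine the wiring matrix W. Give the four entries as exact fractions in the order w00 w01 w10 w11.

1 1 -1 1/2

obs A: pose=(8,-5,W) → sL=160/89, sR=160/73, mL=25920/6497, mR=-4560/6497
obs B: pose=(4,8,E) → sL=4/5, sR=40/41, mL=364/205, mR=-64/205
sensor matrix S = [[160/89, 160/73], [4/5, 40/41]]; det S = 128/266377
solve [mL_A; mL_B] = S·[w00; w01] and [mR_A; mR_B] = S·[w10; w11]:
  w00 = 1, w01 = 1, w10 = -1, w11 = 1/2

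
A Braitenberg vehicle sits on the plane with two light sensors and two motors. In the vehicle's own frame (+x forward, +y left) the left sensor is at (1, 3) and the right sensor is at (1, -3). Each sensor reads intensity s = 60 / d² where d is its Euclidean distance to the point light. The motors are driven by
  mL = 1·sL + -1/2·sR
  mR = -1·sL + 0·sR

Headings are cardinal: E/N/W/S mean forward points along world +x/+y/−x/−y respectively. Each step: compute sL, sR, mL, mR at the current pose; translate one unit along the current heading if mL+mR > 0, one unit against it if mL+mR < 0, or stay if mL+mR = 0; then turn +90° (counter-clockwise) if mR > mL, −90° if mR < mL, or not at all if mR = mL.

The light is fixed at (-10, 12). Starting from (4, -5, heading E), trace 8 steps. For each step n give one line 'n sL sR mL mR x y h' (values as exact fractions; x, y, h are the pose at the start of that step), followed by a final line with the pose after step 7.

n=0: pose=(4,-5,E); sL=60/421, sR=12/125; mL=4974/52625, mR=-60/421; mL+mR=-6/125 → advance -1; mR−mL=-12474/52625 → turn -1·90°
n=1: pose=(3,-5,S); sL=3/29, sR=15/106; mL=201/6148, mR=-3/29; mL+mR=-15/212 → advance -1; mR−mL=-837/6148 → turn -1·90°
n=2: pose=(3,-4,W); sL=12/101, sR=60/313; mL=726/31613, mR=-12/101; mL+mR=-30/313 → advance -1; mR−mL=-4482/31613 → turn -1·90°
n=3: pose=(4,-4,N); sL=30/173, sR=30/257; mL=5115/44461, mR=-30/173; mL+mR=-15/257 → advance -1; mR−mL=-12825/44461 → turn -1·90°
n=4: pose=(4,-5,E); sL=60/421, sR=12/125; mL=4974/52625, mR=-60/421; mL+mR=-6/125 → advance -1; mR−mL=-12474/52625 → turn -1·90°
n=5: pose=(3,-5,S); sL=3/29, sR=15/106; mL=201/6148, mR=-3/29; mL+mR=-15/212 → advance -1; mR−mL=-837/6148 → turn -1·90°
n=6: pose=(3,-4,W); sL=12/101, sR=60/313; mL=726/31613, mR=-12/101; mL+mR=-30/313 → advance -1; mR−mL=-4482/31613 → turn -1·90°
n=7: pose=(4,-4,N); sL=30/173, sR=30/257; mL=5115/44461, mR=-30/173; mL+mR=-15/257 → advance -1; mR−mL=-12825/44461 → turn -1·90°

0 60/421 12/125 4974/52625 -60/421 4 -5 E
1 3/29 15/106 201/6148 -3/29 3 -5 S
2 12/101 60/313 726/31613 -12/101 3 -4 W
3 30/173 30/257 5115/44461 -30/173 4 -4 N
4 60/421 12/125 4974/52625 -60/421 4 -5 E
5 3/29 15/106 201/6148 -3/29 3 -5 S
6 12/101 60/313 726/31613 -12/101 3 -4 W
7 30/173 30/257 5115/44461 -30/173 4 -4 N
final 4 -5 E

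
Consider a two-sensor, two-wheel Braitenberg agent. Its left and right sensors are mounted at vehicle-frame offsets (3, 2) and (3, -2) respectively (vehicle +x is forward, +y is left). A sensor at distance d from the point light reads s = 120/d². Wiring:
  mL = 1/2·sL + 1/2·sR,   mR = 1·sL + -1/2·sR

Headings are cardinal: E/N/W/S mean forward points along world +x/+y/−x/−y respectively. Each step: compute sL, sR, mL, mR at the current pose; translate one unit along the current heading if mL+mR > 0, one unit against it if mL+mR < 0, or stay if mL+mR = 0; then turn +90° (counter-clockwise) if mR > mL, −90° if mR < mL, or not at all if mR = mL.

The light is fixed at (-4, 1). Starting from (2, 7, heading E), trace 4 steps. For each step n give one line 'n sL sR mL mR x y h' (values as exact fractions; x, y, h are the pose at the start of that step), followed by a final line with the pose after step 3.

0 24/29 120/97 2904/2813 588/2813 2 7 E
1 4/3 60/17 124/51 -22/51 3 7 S
2 24/5 24/13 216/65 252/65 3 6 W
3 30/17 6 66/17 -21/17 2 6 S
final 2 5 W

n=0: pose=(2,7,E); sL=24/29, sR=120/97; mL=2904/2813, mR=588/2813; mL+mR=36/29 → advance +1; mR−mL=-2316/2813 → turn -1·90°
n=1: pose=(3,7,S); sL=4/3, sR=60/17; mL=124/51, mR=-22/51; mL+mR=2 → advance +1; mR−mL=-146/51 → turn -1·90°
n=2: pose=(3,6,W); sL=24/5, sR=24/13; mL=216/65, mR=252/65; mL+mR=36/5 → advance +1; mR−mL=36/65 → turn +1·90°
n=3: pose=(2,6,S); sL=30/17, sR=6; mL=66/17, mR=-21/17; mL+mR=45/17 → advance +1; mR−mL=-87/17 → turn -1·90°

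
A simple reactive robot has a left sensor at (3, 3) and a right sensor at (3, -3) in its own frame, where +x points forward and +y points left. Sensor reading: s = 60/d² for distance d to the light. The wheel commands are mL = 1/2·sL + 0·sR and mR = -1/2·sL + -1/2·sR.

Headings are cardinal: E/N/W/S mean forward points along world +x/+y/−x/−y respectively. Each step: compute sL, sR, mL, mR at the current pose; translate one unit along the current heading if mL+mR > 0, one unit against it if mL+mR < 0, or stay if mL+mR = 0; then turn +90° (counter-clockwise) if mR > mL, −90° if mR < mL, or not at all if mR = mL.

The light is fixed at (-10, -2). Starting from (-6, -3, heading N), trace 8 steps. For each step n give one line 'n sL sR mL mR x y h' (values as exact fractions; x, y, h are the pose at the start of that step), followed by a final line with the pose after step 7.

n=0: pose=(-6,-3,N); sL=12, sR=60/53; mL=6, mR=-348/53; mL+mR=-30/53 → advance -1; mR−mL=-666/53 → turn -1·90°
n=1: pose=(-6,-4,E); sL=6/5, sR=30/37; mL=3/5, mR=-186/185; mL+mR=-15/37 → advance -1; mR−mL=-297/185 → turn -1·90°
n=2: pose=(-7,-4,S); sL=60/61, sR=12/5; mL=30/61, mR=-516/305; mL+mR=-6/5 → advance -1; mR−mL=-666/305 → turn -1·90°
n=3: pose=(-7,-3,W); sL=15/4, sR=15; mL=15/8, mR=-75/8; mL+mR=-15/2 → advance -1; mR−mL=-45/4 → turn -1·90°
n=4: pose=(-6,-3,N); sL=12, sR=60/53; mL=6, mR=-348/53; mL+mR=-30/53 → advance -1; mR−mL=-666/53 → turn -1·90°
n=5: pose=(-6,-4,E); sL=6/5, sR=30/37; mL=3/5, mR=-186/185; mL+mR=-15/37 → advance -1; mR−mL=-297/185 → turn -1·90°
n=6: pose=(-7,-4,S); sL=60/61, sR=12/5; mL=30/61, mR=-516/305; mL+mR=-6/5 → advance -1; mR−mL=-666/305 → turn -1·90°
n=7: pose=(-7,-3,W); sL=15/4, sR=15; mL=15/8, mR=-75/8; mL+mR=-15/2 → advance -1; mR−mL=-45/4 → turn -1·90°

0 12 60/53 6 -348/53 -6 -3 N
1 6/5 30/37 3/5 -186/185 -6 -4 E
2 60/61 12/5 30/61 -516/305 -7 -4 S
3 15/4 15 15/8 -75/8 -7 -3 W
4 12 60/53 6 -348/53 -6 -3 N
5 6/5 30/37 3/5 -186/185 -6 -4 E
6 60/61 12/5 30/61 -516/305 -7 -4 S
7 15/4 15 15/8 -75/8 -7 -3 W
final -6 -3 N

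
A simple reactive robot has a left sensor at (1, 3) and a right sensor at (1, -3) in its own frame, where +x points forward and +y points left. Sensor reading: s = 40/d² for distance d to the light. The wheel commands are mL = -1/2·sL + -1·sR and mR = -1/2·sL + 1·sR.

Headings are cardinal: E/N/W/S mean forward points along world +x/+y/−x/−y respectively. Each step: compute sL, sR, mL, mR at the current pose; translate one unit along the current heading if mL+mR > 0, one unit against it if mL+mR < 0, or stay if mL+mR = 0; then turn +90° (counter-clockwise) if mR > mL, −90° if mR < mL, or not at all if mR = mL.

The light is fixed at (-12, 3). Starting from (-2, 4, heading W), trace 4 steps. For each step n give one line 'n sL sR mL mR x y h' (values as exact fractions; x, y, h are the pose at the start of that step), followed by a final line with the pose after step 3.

0 8/17 40/97 -1068/1649 292/1649 -2 4 W
1 10/49 5/8 -285/392 205/392 -1 4 S
2 40/169 8/29 -1932/4901 772/4901 -1 5 E
3 20/29 20/89 -1470/2581 -310/2581 -2 5 N
final -2 4 W

n=0: pose=(-2,4,W); sL=8/17, sR=40/97; mL=-1068/1649, mR=292/1649; mL+mR=-8/17 → advance -1; mR−mL=80/97 → turn +1·90°
n=1: pose=(-1,4,S); sL=10/49, sR=5/8; mL=-285/392, mR=205/392; mL+mR=-10/49 → advance -1; mR−mL=5/4 → turn +1·90°
n=2: pose=(-1,5,E); sL=40/169, sR=8/29; mL=-1932/4901, mR=772/4901; mL+mR=-40/169 → advance -1; mR−mL=16/29 → turn +1·90°
n=3: pose=(-2,5,N); sL=20/29, sR=20/89; mL=-1470/2581, mR=-310/2581; mL+mR=-20/29 → advance -1; mR−mL=40/89 → turn +1·90°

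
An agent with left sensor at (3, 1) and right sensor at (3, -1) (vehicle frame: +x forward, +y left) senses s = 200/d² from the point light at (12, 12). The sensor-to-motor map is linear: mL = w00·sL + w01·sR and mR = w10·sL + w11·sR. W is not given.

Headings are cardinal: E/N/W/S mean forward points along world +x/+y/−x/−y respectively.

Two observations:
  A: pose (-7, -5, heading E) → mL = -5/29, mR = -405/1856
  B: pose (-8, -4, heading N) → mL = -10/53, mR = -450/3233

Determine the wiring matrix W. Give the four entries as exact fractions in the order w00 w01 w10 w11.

0 -1/2 -1 1/2

obs A: pose=(-7,-5,E) → sL=25/64, sR=10/29, mL=-5/29, mR=-405/1856
obs B: pose=(-8,-4,N) → sL=20/61, sR=20/53, mL=-10/53, mR=-450/3233
sensor matrix S = [[25/64, 10/29], [20/61, 20/53]]; det S = 51525/1500112
solve [mL_A; mL_B] = S·[w00; w01] and [mR_A; mR_B] = S·[w10; w11]:
  w00 = 0, w01 = -1/2, w10 = -1, w11 = 1/2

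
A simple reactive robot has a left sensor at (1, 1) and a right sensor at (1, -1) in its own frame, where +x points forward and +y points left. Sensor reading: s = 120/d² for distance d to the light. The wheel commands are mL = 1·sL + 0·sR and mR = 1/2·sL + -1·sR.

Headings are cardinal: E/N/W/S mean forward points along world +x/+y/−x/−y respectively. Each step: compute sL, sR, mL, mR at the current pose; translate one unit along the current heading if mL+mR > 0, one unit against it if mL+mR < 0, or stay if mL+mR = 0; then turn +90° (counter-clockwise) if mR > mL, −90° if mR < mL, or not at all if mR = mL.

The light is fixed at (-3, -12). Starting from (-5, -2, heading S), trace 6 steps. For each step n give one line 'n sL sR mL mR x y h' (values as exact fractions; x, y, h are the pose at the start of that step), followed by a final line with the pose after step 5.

n=0: pose=(-5,-2,S); sL=60/41, sR=4/3; mL=60/41, mR=-74/123; mL+mR=106/123 → advance +1; mR−mL=-254/123 → turn -1·90°
n=1: pose=(-5,-3,W); sL=120/73, sR=120/109; mL=120/73, mR=-2220/7957; mL+mR=10860/7957 → advance +1; mR−mL=-15300/7957 → turn -1·90°
n=2: pose=(-6,-3,N); sL=30/29, sR=15/13; mL=30/29, mR=-240/377; mL+mR=150/377 → advance +1; mR−mL=-630/377 → turn -1·90°
n=3: pose=(-6,-2,E); sL=24/25, sR=24/17; mL=24/25, mR=-396/425; mL+mR=12/425 → advance +1; mR−mL=-804/425 → turn -1·90°
n=4: pose=(-5,-2,S); sL=60/41, sR=4/3; mL=60/41, mR=-74/123; mL+mR=106/123 → advance +1; mR−mL=-254/123 → turn -1·90°
n=5: pose=(-5,-3,W); sL=120/73, sR=120/109; mL=120/73, mR=-2220/7957; mL+mR=10860/7957 → advance +1; mR−mL=-15300/7957 → turn -1·90°

0 60/41 4/3 60/41 -74/123 -5 -2 S
1 120/73 120/109 120/73 -2220/7957 -5 -3 W
2 30/29 15/13 30/29 -240/377 -6 -3 N
3 24/25 24/17 24/25 -396/425 -6 -2 E
4 60/41 4/3 60/41 -74/123 -5 -2 S
5 120/73 120/109 120/73 -2220/7957 -5 -3 W
final -6 -3 N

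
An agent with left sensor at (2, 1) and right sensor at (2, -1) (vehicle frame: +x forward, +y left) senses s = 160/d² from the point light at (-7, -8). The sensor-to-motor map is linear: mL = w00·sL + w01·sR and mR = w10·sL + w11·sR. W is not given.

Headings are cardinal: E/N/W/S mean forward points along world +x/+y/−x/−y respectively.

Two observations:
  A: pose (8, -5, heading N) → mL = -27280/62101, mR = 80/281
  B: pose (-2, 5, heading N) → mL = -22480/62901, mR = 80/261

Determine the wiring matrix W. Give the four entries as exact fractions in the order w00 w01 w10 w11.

obs A: pose=(8,-5,N) → sL=160/221, sR=160/281, mL=-27280/62101, mR=80/281
obs B: pose=(-2,5,N) → sL=160/241, sR=160/261, mL=-22480/62901, mR=80/261
sensor matrix S = [[160/221, 160/281], [160/241, 160/261]]; det S = 257024000/3906215001
solve [mL_A; mL_B] = S·[w00; w01] and [mR_A; mR_B] = S·[w10; w11]:
  w00 = -1, w01 = 1/2, w10 = 0, w11 = 1/2

-1 1/2 0 1/2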